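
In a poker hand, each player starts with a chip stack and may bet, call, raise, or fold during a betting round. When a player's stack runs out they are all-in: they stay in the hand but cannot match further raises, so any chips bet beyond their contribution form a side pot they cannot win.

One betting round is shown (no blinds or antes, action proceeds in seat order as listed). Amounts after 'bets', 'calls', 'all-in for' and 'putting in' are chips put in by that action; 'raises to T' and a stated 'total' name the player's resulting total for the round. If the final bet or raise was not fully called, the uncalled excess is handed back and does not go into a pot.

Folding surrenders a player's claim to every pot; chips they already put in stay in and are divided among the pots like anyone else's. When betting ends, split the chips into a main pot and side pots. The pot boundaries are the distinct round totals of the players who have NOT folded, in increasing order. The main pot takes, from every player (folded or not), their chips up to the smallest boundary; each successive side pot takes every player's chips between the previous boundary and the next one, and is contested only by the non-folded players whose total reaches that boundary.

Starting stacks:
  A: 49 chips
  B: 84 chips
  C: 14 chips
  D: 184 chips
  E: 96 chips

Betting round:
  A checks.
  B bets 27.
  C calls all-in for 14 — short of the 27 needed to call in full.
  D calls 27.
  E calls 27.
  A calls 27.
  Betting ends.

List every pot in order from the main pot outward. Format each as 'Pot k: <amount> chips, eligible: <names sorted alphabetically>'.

Contributions: A=27, B=27, C=14, D=27, E=27
Pot levels (distinct totals of non-folded players): 14, 27
Layer 1-14: 14 each from A, B, C, D, E = 14*5 = 70 chips; eligible A, B, C, D, E
Layer 15-27: 13 each from A, B, D, E = 13*4 = 52 chips; eligible A, B, D, E

Pot 1: 70 chips, eligible: A, B, C, D, E
Pot 2: 52 chips, eligible: A, B, D, E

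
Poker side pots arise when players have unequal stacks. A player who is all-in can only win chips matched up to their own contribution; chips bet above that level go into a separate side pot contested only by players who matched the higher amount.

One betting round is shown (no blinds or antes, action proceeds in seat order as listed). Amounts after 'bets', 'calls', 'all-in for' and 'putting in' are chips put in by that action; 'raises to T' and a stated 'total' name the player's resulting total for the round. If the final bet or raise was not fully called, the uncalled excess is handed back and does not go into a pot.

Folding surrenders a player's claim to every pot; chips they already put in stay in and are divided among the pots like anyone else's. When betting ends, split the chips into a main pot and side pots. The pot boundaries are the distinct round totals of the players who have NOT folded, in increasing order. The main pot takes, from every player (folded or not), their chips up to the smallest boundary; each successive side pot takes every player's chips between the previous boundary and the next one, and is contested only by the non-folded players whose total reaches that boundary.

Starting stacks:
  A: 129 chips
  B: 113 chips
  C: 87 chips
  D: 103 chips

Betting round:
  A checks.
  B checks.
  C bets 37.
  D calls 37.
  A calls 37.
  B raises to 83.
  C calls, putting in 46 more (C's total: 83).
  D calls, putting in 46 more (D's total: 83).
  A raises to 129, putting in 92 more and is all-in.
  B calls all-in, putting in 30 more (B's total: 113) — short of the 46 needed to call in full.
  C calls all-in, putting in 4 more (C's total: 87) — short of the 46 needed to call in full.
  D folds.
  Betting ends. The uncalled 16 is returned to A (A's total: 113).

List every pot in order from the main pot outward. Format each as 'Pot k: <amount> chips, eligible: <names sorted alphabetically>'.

Contributions (after 16 returned to A): A=113, B=113, C=87, D=83
Folded: D
Pot levels (distinct totals of non-folded players): 87, 113
Layer 1-87: A 87 + B 87 + C 87 + D 83 = 344 chips; eligible A, B, C
Layer 88-113: 26 each from A, B = 26*2 = 52 chips; eligible A, B

Pot 1: 344 chips, eligible: A, B, C
Pot 2: 52 chips, eligible: A, B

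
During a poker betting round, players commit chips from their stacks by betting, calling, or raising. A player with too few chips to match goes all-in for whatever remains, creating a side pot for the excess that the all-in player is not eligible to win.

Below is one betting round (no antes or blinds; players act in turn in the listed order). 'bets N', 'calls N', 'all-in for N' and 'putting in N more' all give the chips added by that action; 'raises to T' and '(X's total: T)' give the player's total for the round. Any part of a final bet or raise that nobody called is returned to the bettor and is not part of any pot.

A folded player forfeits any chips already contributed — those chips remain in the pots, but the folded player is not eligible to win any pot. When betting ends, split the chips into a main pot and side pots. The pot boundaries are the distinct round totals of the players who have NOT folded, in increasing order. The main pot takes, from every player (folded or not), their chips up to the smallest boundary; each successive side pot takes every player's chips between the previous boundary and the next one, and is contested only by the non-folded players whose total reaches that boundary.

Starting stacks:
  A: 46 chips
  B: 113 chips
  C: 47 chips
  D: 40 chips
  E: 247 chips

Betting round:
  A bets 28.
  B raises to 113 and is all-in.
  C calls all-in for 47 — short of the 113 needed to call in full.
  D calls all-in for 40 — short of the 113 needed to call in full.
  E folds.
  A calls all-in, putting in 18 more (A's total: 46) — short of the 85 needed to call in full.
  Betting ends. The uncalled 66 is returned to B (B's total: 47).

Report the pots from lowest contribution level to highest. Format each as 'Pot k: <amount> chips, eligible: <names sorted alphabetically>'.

Contributions (after 66 returned to B): A=46, B=47, C=47, D=40
Folded: E
Pot levels (distinct totals of non-folded players): 40, 46, 47
Layer 1-40: 40 each from A, B, C, D = 40*4 = 160 chips; eligible A, B, C, D
Layer 41-46: 6 each from A, B, C = 6*3 = 18 chips; eligible A, B, C
Layer 47-47: 1 each from B, C = 1*2 = 2 chips; eligible B, C

Pot 1: 160 chips, eligible: A, B, C, D
Pot 2: 18 chips, eligible: A, B, C
Pot 3: 2 chips, eligible: B, C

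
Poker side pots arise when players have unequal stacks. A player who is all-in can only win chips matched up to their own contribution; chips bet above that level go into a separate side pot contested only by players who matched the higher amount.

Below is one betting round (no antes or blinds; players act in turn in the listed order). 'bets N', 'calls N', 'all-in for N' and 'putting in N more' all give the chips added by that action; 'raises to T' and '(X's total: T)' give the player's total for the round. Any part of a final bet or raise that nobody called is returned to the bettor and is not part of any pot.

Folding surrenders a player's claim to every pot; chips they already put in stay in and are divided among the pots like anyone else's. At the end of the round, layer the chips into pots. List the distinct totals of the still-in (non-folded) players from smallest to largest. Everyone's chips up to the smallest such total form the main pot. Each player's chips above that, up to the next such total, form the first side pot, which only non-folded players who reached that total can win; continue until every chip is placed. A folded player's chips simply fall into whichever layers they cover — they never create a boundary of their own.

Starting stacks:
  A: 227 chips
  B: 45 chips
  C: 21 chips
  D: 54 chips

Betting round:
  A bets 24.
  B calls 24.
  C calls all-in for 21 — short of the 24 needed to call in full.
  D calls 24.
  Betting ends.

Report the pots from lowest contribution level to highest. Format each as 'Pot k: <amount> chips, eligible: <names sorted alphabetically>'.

Contributions: A=24, B=24, C=21, D=24
Pot levels (distinct totals of non-folded players): 21, 24
Layer 1-21: 21 each from A, B, C, D = 21*4 = 84 chips; eligible A, B, C, D
Layer 22-24: 3 each from A, B, D = 3*3 = 9 chips; eligible A, B, D

Pot 1: 84 chips, eligible: A, B, C, D
Pot 2: 9 chips, eligible: A, B, D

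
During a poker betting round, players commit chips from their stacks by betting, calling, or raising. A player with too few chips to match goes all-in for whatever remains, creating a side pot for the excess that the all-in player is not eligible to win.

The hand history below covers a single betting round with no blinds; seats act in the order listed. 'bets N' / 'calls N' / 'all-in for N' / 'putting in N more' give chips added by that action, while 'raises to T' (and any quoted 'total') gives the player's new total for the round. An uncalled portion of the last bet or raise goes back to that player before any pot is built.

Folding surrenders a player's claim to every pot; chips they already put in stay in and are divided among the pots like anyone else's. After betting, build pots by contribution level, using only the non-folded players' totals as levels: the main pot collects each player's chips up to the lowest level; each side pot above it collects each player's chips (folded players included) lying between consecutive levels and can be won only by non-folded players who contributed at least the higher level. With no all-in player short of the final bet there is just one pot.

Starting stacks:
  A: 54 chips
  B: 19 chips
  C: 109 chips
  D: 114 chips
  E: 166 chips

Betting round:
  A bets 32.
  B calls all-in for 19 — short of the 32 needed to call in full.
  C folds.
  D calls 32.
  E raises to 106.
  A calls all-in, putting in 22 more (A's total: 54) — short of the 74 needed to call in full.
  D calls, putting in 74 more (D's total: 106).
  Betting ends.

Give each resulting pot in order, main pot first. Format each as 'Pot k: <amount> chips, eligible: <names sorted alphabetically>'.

Pot 1: 76 chips, eligible: A, B, D, E
Pot 2: 105 chips, eligible: A, D, E
Pot 3: 104 chips, eligible: D, E

Derivation:
Contributions: A=54, B=19, D=106, E=106
Folded: C
Pot levels (distinct totals of non-folded players): 19, 54, 106
Layer 1-19: 19 each from A, B, D, E = 19*4 = 76 chips; eligible A, B, D, E
Layer 20-54: 35 each from A, D, E = 35*3 = 105 chips; eligible A, D, E
Layer 55-106: 52 each from D, E = 52*2 = 104 chips; eligible D, E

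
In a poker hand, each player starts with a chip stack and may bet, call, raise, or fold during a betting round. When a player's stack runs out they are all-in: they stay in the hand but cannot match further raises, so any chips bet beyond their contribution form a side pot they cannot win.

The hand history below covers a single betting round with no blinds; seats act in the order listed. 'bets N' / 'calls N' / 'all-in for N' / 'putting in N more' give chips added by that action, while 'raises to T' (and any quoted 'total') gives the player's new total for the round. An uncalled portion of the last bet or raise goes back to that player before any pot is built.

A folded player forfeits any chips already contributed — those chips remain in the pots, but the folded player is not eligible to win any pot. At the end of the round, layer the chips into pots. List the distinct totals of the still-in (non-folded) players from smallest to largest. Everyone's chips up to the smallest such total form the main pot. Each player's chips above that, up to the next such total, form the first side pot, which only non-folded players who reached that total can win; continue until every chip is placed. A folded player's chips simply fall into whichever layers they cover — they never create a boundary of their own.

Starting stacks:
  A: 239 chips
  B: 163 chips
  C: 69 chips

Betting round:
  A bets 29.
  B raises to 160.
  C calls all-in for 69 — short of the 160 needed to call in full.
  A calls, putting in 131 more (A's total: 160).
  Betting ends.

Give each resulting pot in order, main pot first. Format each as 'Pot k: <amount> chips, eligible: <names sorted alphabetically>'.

Contributions: A=160, B=160, C=69
Pot levels (distinct totals of non-folded players): 69, 160
Layer 1-69: 69 each from A, B, C = 69*3 = 207 chips; eligible A, B, C
Layer 70-160: 91 each from A, B = 91*2 = 182 chips; eligible A, B

Pot 1: 207 chips, eligible: A, B, C
Pot 2: 182 chips, eligible: A, B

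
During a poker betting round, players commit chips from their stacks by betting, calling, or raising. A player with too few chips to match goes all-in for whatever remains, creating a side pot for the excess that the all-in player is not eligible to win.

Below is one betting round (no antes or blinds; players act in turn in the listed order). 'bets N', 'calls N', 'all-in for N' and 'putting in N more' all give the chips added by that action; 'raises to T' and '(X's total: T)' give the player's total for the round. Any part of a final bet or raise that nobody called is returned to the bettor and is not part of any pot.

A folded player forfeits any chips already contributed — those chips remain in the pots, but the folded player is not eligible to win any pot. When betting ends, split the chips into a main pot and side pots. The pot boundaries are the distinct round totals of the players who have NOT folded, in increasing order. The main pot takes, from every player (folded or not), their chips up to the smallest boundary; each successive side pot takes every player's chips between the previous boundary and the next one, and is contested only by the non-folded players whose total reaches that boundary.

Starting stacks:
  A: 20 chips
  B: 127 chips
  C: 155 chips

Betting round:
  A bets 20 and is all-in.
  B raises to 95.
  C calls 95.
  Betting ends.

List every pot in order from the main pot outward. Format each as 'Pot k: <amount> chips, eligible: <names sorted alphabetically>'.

Contributions: A=20, B=95, C=95
Pot levels (distinct totals of non-folded players): 20, 95
Layer 1-20: 20 each from A, B, C = 20*3 = 60 chips; eligible A, B, C
Layer 21-95: 75 each from B, C = 75*2 = 150 chips; eligible B, C

Pot 1: 60 chips, eligible: A, B, C
Pot 2: 150 chips, eligible: B, C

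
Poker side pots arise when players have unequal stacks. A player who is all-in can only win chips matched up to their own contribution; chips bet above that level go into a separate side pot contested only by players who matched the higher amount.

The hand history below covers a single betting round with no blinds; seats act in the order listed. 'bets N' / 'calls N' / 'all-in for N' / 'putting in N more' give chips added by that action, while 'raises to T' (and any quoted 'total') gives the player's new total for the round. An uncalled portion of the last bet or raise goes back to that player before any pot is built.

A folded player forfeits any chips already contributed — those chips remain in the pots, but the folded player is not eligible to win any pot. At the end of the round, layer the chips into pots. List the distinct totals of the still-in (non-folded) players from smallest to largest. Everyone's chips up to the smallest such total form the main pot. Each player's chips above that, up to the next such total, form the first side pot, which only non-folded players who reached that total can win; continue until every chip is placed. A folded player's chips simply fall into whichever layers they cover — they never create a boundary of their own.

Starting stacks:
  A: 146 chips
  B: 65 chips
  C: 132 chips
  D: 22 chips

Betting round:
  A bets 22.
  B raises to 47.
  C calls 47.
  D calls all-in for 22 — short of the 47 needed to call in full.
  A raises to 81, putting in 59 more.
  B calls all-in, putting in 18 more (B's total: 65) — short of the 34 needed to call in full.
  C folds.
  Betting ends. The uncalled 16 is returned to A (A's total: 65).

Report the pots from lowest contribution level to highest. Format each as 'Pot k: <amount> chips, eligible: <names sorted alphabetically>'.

Contributions (after 16 returned to A): A=65, B=65, C=47, D=22
Folded: C
Pot levels (distinct totals of non-folded players): 22, 65
Layer 1-22: 22 each from A, B, C, D = 22*4 = 88 chips; eligible A, B, D
Layer 23-65: A 43 + B 43 + C 25 = 111 chips; eligible A, B

Pot 1: 88 chips, eligible: A, B, D
Pot 2: 111 chips, eligible: A, B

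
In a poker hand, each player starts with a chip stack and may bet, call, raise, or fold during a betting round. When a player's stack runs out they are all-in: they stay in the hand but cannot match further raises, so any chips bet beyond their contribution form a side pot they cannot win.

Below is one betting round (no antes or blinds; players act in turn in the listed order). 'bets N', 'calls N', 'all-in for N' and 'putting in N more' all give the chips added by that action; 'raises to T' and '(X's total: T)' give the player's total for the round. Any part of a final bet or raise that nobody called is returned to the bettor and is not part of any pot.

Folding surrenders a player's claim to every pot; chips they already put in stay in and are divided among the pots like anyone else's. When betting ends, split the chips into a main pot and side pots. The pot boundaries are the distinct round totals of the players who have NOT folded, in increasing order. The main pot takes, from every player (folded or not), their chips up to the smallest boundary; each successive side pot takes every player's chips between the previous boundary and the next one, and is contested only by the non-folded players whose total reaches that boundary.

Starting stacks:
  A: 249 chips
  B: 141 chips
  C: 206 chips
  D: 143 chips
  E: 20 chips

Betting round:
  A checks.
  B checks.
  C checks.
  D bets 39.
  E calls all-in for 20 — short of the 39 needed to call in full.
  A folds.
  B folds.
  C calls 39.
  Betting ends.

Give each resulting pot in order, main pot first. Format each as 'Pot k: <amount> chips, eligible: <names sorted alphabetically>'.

Contributions: C=39, D=39, E=20
Folded: A, B
Pot levels (distinct totals of non-folded players): 20, 39
Layer 1-20: 20 each from C, D, E = 20*3 = 60 chips; eligible C, D, E
Layer 21-39: 19 each from C, D = 19*2 = 38 chips; eligible C, D

Pot 1: 60 chips, eligible: C, D, E
Pot 2: 38 chips, eligible: C, D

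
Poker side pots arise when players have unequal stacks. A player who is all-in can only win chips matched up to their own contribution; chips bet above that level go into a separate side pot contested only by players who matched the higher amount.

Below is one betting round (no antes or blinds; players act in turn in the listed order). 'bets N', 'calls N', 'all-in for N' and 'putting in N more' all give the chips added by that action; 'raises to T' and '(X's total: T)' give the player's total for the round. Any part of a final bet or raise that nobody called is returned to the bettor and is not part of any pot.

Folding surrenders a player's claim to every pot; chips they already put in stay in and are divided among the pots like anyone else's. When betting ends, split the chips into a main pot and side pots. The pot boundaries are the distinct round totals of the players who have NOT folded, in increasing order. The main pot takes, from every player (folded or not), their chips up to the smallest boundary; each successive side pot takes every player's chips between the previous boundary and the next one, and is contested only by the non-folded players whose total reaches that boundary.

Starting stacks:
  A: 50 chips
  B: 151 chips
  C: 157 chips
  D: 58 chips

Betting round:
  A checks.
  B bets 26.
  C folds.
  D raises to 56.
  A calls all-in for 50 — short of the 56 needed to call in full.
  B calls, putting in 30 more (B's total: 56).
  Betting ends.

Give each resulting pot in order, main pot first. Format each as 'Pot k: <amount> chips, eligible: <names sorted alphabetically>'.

Contributions: A=50, B=56, D=56
Folded: C
Pot levels (distinct totals of non-folded players): 50, 56
Layer 1-50: 50 each from A, B, D = 50*3 = 150 chips; eligible A, B, D
Layer 51-56: 6 each from B, D = 6*2 = 12 chips; eligible B, D

Pot 1: 150 chips, eligible: A, B, D
Pot 2: 12 chips, eligible: B, D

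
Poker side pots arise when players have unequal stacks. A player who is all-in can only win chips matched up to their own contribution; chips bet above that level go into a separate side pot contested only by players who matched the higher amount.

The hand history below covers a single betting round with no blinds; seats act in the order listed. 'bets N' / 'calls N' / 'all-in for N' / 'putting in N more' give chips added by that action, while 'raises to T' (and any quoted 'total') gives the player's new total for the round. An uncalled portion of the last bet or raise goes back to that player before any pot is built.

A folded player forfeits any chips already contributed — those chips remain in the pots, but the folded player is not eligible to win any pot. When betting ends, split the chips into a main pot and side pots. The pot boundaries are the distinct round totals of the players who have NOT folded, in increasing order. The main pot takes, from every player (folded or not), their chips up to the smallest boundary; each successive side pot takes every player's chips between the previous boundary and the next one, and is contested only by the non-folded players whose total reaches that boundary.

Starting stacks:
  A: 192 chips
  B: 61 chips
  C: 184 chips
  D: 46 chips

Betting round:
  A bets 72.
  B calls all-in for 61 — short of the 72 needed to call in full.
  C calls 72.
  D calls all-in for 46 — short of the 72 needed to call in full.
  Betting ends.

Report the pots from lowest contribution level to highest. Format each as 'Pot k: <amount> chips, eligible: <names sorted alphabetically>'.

Contributions: A=72, B=61, C=72, D=46
Pot levels (distinct totals of non-folded players): 46, 61, 72
Layer 1-46: 46 each from A, B, C, D = 46*4 = 184 chips; eligible A, B, C, D
Layer 47-61: 15 each from A, B, C = 15*3 = 45 chips; eligible A, B, C
Layer 62-72: 11 each from A, C = 11*2 = 22 chips; eligible A, C

Pot 1: 184 chips, eligible: A, B, C, D
Pot 2: 45 chips, eligible: A, B, C
Pot 3: 22 chips, eligible: A, C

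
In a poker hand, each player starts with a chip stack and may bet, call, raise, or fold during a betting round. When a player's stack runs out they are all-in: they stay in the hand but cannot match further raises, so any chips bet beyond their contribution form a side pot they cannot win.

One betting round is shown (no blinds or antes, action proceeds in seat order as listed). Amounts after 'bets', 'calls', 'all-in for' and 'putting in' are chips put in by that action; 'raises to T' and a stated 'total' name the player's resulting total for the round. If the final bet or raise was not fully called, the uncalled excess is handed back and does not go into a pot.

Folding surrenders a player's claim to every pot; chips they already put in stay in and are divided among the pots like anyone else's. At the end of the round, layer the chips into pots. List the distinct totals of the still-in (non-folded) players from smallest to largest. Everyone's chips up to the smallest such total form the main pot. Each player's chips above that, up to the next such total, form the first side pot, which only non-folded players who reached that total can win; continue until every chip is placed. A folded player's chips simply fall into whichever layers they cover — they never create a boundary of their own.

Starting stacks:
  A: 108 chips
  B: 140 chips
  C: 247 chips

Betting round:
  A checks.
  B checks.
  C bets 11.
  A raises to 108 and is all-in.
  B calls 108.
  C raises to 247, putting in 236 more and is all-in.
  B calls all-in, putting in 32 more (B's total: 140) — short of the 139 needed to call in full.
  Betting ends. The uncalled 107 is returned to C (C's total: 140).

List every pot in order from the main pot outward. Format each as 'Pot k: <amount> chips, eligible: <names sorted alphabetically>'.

Pot 1: 324 chips, eligible: A, B, C
Pot 2: 64 chips, eligible: B, C

Derivation:
Contributions (after 107 returned to C): A=108, B=140, C=140
Pot levels (distinct totals of non-folded players): 108, 140
Layer 1-108: 108 each from A, B, C = 108*3 = 324 chips; eligible A, B, C
Layer 109-140: 32 each from B, C = 32*2 = 64 chips; eligible B, C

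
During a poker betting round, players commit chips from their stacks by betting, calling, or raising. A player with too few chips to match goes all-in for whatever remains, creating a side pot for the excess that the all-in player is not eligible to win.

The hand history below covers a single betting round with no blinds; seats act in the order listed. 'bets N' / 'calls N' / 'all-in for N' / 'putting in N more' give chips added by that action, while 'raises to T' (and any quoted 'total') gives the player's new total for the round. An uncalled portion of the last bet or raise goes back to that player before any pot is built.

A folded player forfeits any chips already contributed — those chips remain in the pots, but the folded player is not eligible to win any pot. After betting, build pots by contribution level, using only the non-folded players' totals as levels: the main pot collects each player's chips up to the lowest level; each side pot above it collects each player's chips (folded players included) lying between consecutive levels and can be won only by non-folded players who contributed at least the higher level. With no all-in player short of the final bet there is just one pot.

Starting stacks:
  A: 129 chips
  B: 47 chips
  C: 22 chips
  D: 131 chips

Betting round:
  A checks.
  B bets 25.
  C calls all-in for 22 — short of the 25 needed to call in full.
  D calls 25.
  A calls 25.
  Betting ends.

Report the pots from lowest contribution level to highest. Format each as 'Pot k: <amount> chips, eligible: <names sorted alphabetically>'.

Pot 1: 88 chips, eligible: A, B, C, D
Pot 2: 9 chips, eligible: A, B, D

Derivation:
Contributions: A=25, B=25, C=22, D=25
Pot levels (distinct totals of non-folded players): 22, 25
Layer 1-22: 22 each from A, B, C, D = 22*4 = 88 chips; eligible A, B, C, D
Layer 23-25: 3 each from A, B, D = 3*3 = 9 chips; eligible A, B, D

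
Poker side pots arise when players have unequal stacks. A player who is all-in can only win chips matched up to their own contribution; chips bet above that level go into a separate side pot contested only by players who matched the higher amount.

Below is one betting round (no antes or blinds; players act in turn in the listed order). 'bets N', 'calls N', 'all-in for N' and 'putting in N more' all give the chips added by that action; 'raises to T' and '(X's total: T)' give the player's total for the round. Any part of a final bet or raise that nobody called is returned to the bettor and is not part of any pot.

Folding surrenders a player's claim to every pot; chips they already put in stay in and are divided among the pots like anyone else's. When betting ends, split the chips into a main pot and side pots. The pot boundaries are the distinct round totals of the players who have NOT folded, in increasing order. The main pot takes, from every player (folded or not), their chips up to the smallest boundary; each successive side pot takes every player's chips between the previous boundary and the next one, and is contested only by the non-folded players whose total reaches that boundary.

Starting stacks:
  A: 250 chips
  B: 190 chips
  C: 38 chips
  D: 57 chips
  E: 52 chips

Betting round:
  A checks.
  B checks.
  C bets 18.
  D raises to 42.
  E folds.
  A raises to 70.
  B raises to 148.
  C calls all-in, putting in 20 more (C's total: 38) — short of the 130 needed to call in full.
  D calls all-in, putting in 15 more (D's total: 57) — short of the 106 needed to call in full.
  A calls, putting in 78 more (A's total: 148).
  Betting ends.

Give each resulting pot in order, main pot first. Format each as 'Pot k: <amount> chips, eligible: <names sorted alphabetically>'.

Pot 1: 152 chips, eligible: A, B, C, D
Pot 2: 57 chips, eligible: A, B, D
Pot 3: 182 chips, eligible: A, B

Derivation:
Contributions: A=148, B=148, C=38, D=57
Folded: E
Pot levels (distinct totals of non-folded players): 38, 57, 148
Layer 1-38: 38 each from A, B, C, D = 38*4 = 152 chips; eligible A, B, C, D
Layer 39-57: 19 each from A, B, D = 19*3 = 57 chips; eligible A, B, D
Layer 58-148: 91 each from A, B = 91*2 = 182 chips; eligible A, B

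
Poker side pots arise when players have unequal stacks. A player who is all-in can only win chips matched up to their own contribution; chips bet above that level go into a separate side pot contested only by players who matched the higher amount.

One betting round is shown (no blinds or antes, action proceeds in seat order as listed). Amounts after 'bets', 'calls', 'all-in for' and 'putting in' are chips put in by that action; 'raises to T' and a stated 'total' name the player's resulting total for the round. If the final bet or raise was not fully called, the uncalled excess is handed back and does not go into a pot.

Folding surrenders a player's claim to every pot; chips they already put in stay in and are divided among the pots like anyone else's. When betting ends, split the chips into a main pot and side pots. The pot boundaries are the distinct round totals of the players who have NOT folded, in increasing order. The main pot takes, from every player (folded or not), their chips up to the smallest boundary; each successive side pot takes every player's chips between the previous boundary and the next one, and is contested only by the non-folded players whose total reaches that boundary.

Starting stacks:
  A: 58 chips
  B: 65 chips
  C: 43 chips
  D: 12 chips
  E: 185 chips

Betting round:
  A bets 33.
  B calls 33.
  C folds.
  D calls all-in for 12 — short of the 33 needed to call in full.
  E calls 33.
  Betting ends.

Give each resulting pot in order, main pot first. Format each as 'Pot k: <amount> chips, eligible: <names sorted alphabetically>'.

Contributions: A=33, B=33, D=12, E=33
Folded: C
Pot levels (distinct totals of non-folded players): 12, 33
Layer 1-12: 12 each from A, B, D, E = 12*4 = 48 chips; eligible A, B, D, E
Layer 13-33: 21 each from A, B, E = 21*3 = 63 chips; eligible A, B, E

Pot 1: 48 chips, eligible: A, B, D, E
Pot 2: 63 chips, eligible: A, B, E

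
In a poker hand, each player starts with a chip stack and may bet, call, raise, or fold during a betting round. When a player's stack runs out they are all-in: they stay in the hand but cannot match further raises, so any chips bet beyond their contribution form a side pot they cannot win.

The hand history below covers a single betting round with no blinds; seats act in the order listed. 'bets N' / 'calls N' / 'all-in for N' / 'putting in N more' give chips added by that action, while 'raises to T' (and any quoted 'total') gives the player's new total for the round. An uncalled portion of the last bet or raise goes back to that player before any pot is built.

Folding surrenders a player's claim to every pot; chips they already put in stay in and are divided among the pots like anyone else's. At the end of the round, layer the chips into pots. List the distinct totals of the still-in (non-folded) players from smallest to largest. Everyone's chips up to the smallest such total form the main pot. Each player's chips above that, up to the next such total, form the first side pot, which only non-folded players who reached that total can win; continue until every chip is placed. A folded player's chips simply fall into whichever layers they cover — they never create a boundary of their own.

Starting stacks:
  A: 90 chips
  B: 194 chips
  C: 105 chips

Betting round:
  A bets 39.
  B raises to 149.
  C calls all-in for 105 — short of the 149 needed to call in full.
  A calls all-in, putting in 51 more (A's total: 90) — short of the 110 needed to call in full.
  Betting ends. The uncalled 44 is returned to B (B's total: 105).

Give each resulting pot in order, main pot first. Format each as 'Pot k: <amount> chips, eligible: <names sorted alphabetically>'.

Pot 1: 270 chips, eligible: A, B, C
Pot 2: 30 chips, eligible: B, C

Derivation:
Contributions (after 44 returned to B): A=90, B=105, C=105
Pot levels (distinct totals of non-folded players): 90, 105
Layer 1-90: 90 each from A, B, C = 90*3 = 270 chips; eligible A, B, C
Layer 91-105: 15 each from B, C = 15*2 = 30 chips; eligible B, C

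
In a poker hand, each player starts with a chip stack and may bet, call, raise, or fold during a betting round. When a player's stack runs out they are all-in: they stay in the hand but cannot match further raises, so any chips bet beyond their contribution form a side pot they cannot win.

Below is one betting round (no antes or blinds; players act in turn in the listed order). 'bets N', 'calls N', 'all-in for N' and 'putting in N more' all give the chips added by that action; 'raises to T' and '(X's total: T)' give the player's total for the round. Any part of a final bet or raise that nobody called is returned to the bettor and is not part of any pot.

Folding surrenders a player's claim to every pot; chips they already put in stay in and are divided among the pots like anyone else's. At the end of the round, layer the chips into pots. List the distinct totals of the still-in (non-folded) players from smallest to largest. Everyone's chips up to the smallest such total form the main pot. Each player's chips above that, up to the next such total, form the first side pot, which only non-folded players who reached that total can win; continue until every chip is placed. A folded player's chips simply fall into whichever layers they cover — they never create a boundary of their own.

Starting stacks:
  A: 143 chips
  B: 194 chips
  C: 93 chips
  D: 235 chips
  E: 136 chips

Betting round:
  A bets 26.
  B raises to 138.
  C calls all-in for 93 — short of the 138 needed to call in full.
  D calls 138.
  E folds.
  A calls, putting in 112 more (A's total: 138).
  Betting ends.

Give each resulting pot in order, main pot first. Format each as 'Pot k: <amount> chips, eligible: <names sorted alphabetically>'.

Pot 1: 372 chips, eligible: A, B, C, D
Pot 2: 135 chips, eligible: A, B, D

Derivation:
Contributions: A=138, B=138, C=93, D=138
Folded: E
Pot levels (distinct totals of non-folded players): 93, 138
Layer 1-93: 93 each from A, B, C, D = 93*4 = 372 chips; eligible A, B, C, D
Layer 94-138: 45 each from A, B, D = 45*3 = 135 chips; eligible A, B, D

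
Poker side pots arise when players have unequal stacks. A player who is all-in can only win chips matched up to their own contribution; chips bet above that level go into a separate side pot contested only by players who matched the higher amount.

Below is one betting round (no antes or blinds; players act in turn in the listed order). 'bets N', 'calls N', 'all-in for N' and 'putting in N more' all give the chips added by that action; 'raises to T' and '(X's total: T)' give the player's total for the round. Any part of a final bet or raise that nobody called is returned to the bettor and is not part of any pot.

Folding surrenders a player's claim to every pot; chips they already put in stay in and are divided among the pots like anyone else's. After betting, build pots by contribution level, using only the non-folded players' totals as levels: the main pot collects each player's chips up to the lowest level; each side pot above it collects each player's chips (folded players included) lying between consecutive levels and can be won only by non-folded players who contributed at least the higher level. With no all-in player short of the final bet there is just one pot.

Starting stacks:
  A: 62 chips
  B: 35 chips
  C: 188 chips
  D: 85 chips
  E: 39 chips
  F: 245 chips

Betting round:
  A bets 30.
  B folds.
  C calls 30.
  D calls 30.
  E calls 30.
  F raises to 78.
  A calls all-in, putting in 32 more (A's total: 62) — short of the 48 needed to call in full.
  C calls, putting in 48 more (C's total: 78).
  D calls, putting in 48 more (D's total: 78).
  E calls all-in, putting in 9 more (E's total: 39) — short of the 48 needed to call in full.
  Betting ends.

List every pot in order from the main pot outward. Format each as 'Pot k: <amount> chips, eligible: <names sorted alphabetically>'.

Contributions: A=62, C=78, D=78, E=39, F=78
Folded: B
Pot levels (distinct totals of non-folded players): 39, 62, 78
Layer 1-39: 39 each from A, C, D, E, F = 39*5 = 195 chips; eligible A, C, D, E, F
Layer 40-62: 23 each from A, C, D, F = 23*4 = 92 chips; eligible A, C, D, F
Layer 63-78: 16 each from C, D, F = 16*3 = 48 chips; eligible C, D, F

Pot 1: 195 chips, eligible: A, C, D, E, F
Pot 2: 92 chips, eligible: A, C, D, F
Pot 3: 48 chips, eligible: C, D, F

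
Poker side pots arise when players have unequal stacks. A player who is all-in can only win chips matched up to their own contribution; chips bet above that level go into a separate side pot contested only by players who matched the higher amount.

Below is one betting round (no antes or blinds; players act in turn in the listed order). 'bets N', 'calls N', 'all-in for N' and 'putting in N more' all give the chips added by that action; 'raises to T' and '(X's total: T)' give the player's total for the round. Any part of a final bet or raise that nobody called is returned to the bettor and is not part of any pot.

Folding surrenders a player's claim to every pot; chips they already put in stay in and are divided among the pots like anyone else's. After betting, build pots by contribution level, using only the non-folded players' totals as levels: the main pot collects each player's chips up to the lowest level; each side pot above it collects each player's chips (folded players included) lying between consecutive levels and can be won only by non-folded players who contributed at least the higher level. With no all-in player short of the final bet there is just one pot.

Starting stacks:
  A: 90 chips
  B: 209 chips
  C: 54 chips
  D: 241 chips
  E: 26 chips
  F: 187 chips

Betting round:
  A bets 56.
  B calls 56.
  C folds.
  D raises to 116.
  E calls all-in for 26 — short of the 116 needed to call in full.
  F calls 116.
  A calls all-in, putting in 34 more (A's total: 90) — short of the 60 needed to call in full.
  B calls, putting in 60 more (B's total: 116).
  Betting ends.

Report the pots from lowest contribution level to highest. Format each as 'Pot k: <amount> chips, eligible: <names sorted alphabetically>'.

Pot 1: 130 chips, eligible: A, B, D, E, F
Pot 2: 256 chips, eligible: A, B, D, F
Pot 3: 78 chips, eligible: B, D, F

Derivation:
Contributions: A=90, B=116, D=116, E=26, F=116
Folded: C
Pot levels (distinct totals of non-folded players): 26, 90, 116
Layer 1-26: 26 each from A, B, D, E, F = 26*5 = 130 chips; eligible A, B, D, E, F
Layer 27-90: 64 each from A, B, D, F = 64*4 = 256 chips; eligible A, B, D, F
Layer 91-116: 26 each from B, D, F = 26*3 = 78 chips; eligible B, D, F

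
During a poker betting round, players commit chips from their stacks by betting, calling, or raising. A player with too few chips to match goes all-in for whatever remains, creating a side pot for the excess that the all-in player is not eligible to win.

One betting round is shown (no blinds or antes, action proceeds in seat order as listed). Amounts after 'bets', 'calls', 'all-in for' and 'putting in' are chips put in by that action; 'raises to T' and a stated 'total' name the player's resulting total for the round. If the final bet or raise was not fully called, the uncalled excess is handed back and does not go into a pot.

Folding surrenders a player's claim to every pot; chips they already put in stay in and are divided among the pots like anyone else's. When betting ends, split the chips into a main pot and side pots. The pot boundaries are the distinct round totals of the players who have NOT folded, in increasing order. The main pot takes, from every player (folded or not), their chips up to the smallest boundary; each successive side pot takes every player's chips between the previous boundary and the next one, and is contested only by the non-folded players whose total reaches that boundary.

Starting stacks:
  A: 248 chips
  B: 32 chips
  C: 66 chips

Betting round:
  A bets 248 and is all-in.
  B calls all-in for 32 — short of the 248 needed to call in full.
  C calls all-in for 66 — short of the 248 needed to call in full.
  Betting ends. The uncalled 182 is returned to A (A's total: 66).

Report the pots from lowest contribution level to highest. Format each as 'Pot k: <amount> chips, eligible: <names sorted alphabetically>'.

Pot 1: 96 chips, eligible: A, B, C
Pot 2: 68 chips, eligible: A, C

Derivation:
Contributions (after 182 returned to A): A=66, B=32, C=66
Pot levels (distinct totals of non-folded players): 32, 66
Layer 1-32: 32 each from A, B, C = 32*3 = 96 chips; eligible A, B, C
Layer 33-66: 34 each from A, C = 34*2 = 68 chips; eligible A, C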